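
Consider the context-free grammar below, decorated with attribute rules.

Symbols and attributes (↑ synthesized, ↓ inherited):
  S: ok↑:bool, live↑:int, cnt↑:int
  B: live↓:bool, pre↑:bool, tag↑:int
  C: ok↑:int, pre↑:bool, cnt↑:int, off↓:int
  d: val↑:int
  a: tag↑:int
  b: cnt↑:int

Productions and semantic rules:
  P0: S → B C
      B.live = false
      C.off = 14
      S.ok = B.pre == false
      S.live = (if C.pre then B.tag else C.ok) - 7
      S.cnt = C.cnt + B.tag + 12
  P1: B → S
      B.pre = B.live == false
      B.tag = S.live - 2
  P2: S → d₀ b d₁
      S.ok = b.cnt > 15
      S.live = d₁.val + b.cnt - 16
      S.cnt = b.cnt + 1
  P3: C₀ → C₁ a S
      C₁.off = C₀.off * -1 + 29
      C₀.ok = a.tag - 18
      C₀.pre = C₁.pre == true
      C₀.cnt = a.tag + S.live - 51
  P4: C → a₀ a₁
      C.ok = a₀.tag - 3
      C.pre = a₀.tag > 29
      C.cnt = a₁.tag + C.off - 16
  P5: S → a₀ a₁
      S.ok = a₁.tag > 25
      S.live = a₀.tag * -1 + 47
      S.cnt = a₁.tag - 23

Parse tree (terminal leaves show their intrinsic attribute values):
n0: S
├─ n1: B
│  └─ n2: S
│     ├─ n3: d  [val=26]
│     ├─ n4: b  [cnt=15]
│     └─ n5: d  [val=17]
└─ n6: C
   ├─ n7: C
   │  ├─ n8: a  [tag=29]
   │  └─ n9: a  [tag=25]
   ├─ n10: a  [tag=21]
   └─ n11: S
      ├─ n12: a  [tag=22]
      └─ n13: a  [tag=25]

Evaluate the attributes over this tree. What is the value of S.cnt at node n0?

1. n1.live = false  [false]
2. n3.val = 26  [terminal]
3. n4.cnt = 15  [terminal]
4. n5.val = 17  [terminal]
5. n2.ok = false  [b.cnt > 15]
6. n2.live = 16  [d₁.val + b.cnt - 16]
7. n2.cnt = 16  [b.cnt + 1]
8. n1.pre = true  [B.live == false]
9. n1.tag = 14  [S.live - 2]
10. n6.off = 14  [14]
11. n7.off = 15  [C₀.off * -1 + 29]
12. n8.tag = 29  [terminal]
13. n9.tag = 25  [terminal]
14. n7.ok = 26  [a₀.tag - 3]
15. n7.pre = false  [a₀.tag > 29]
16. n7.cnt = 24  [a₁.tag + C.off - 16]
17. n10.tag = 21  [terminal]
18. n12.tag = 22  [terminal]
19. n13.tag = 25  [terminal]
20. n11.ok = false  [a₁.tag > 25]
21. n11.live = 25  [a₀.tag * -1 + 47]
22. n11.cnt = 2  [a₁.tag - 23]
23. n6.ok = 3  [a.tag - 18]
24. n6.pre = false  [C₁.pre == true]
25. n6.cnt = -5  [a.tag + S.live - 51]
26. n0.ok = false  [B.pre == false]
27. n0.live = -4  [(if C.pre then B.tag else C.ok) - 7]
28. n0.cnt = 21  [C.cnt + B.tag + 12]

21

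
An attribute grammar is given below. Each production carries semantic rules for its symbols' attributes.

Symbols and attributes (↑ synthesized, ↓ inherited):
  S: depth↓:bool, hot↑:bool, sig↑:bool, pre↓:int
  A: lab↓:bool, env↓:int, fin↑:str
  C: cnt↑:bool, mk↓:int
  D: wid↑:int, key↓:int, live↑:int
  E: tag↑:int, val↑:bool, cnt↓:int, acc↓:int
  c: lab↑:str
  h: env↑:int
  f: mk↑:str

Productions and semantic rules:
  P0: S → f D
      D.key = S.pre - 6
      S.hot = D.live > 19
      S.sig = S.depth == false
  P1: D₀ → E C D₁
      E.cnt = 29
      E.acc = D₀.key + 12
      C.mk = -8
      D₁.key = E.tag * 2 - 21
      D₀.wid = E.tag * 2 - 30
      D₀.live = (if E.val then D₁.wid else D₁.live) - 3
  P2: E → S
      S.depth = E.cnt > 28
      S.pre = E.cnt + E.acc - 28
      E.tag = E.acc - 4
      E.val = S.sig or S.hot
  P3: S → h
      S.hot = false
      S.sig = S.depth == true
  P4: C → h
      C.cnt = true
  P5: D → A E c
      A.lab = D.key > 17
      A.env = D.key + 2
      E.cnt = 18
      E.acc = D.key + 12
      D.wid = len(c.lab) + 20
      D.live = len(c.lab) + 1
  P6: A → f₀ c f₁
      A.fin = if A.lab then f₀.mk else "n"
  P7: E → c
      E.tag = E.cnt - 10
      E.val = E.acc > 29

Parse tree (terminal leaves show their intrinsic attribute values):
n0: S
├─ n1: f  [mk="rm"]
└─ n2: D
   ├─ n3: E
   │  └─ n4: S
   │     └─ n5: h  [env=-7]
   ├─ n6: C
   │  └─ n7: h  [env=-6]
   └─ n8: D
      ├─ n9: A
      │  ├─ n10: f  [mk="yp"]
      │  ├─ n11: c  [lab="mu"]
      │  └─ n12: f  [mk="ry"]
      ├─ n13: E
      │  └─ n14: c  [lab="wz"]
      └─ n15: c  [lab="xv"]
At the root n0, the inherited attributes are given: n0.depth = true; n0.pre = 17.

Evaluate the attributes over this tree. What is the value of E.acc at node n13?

29

1. n0.depth = true  [given at root]
2. n0.pre = 17  [given at root]
3. n1.mk = "rm"  [terminal]
4. n2.key = 11  [S.pre - 6]
5. n3.cnt = 29  [29]
6. n3.acc = 23  [D₀.key + 12]
7. n4.depth = true  [E.cnt > 28]
8. n4.pre = 24  [E.cnt + E.acc - 28]
9. n5.env = -7  [terminal]
10. n4.hot = false  [false]
11. n4.sig = true  [S.depth == true]
12. n3.tag = 19  [E.acc - 4]
13. n3.val = true  [S.sig or S.hot]
14. n6.mk = -8  [-8]
15. n7.env = -6  [terminal]
16. n6.cnt = true  [true]
17. n8.key = 17  [E.tag * 2 - 21]
18. n9.lab = false  [D.key > 17]
19. n9.env = 19  [D.key + 2]
20. n10.mk = "yp"  [terminal]
21. n11.lab = "mu"  [terminal]
22. n12.mk = "ry"  [terminal]
23. n9.fin = "n"  [if A.lab then f₀.mk else "n"]
24. n13.cnt = 18  [18]
25. n13.acc = 29  [D.key + 12]
26. n14.lab = "wz"  [terminal]
27. n13.tag = 8  [E.cnt - 10]
28. n13.val = false  [E.acc > 29]
29. n15.lab = "xv"  [terminal]
30. n8.wid = 22  [len(c.lab) + 20]
31. n8.live = 3  [len(c.lab) + 1]
32. n2.wid = 8  [E.tag * 2 - 30]
33. n2.live = 19  [(if E.val then D₁.wid else D₁.live) - 3]
34. n0.hot = false  [D.live > 19]
35. n0.sig = false  [S.depth == false]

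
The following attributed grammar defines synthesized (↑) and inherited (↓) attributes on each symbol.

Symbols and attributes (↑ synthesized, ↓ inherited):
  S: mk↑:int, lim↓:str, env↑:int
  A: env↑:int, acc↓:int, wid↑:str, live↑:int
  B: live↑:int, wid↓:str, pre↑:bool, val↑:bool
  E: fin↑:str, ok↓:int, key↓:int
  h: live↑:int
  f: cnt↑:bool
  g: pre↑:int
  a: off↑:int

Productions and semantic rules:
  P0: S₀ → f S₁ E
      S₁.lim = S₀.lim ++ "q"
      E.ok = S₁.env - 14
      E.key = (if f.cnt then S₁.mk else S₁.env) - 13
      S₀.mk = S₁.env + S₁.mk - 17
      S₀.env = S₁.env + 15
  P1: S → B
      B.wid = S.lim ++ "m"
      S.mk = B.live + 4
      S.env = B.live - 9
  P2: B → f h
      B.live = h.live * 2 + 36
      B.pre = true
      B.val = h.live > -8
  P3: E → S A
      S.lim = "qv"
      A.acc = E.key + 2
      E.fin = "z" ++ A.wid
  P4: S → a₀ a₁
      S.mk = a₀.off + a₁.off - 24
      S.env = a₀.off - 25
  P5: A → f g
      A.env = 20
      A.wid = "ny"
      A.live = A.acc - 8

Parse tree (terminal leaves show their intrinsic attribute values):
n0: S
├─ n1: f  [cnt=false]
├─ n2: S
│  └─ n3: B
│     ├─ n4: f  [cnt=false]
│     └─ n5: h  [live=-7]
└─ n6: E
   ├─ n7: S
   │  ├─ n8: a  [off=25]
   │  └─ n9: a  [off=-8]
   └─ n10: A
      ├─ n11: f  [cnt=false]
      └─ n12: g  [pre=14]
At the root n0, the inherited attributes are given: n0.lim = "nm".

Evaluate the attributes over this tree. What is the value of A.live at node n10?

-6

1. n0.lim = "nm"  [given at root]
2. n1.cnt = false  [terminal]
3. n2.lim = "nmq"  [S₀.lim ++ "q"]
4. n3.wid = "nmqm"  [S.lim ++ "m"]
5. n4.cnt = false  [terminal]
6. n5.live = -7  [terminal]
7. n3.live = 22  [h.live * 2 + 36]
8. n3.pre = true  [true]
9. n3.val = true  [h.live > -8]
10. n2.mk = 26  [B.live + 4]
11. n2.env = 13  [B.live - 9]
12. n6.ok = -1  [S₁.env - 14]
13. n6.key = 0  [(if f.cnt then S₁.mk else S₁.env) - 13]
14. n7.lim = "qv"  ["qv"]
15. n8.off = 25  [terminal]
16. n9.off = -8  [terminal]
17. n7.mk = -7  [a₀.off + a₁.off - 24]
18. n7.env = 0  [a₀.off - 25]
19. n10.acc = 2  [E.key + 2]
20. n11.cnt = false  [terminal]
21. n12.pre = 14  [terminal]
22. n10.env = 20  [20]
23. n10.wid = "ny"  ["ny"]
24. n10.live = -6  [A.acc - 8]
25. n6.fin = "zny"  ["z" ++ A.wid]
26. n0.mk = 22  [S₁.env + S₁.mk - 17]
27. n0.env = 28  [S₁.env + 15]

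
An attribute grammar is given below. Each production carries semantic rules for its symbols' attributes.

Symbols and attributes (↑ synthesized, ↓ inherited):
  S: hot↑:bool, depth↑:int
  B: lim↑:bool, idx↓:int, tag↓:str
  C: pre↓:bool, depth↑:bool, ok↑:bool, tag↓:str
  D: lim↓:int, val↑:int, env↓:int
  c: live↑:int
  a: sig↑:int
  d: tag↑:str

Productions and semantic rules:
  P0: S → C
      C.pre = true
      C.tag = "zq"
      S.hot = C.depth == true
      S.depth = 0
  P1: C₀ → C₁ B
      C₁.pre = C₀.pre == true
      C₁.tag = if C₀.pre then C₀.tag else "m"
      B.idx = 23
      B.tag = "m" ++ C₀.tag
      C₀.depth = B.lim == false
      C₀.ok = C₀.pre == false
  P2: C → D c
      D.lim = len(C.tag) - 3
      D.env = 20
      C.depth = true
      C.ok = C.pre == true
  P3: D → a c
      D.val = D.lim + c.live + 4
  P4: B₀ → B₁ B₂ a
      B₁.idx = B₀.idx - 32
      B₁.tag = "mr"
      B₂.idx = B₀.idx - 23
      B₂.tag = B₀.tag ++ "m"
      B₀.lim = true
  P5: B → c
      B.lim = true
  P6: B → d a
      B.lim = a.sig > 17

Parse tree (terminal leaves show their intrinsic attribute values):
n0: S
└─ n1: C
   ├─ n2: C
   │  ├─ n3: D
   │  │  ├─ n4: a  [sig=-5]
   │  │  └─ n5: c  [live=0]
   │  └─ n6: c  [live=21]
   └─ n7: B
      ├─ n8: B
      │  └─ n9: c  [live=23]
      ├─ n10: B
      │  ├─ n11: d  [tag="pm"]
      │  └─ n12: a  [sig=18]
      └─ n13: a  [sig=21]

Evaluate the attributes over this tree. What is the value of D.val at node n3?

3

1. n1.pre = true  [true]
2. n1.tag = "zq"  ["zq"]
3. n2.pre = true  [C₀.pre == true]
4. n2.tag = "zq"  [if C₀.pre then C₀.tag else "m"]
5. n3.lim = -1  [len(C.tag) - 3]
6. n3.env = 20  [20]
7. n4.sig = -5  [terminal]
8. n5.live = 0  [terminal]
9. n3.val = 3  [D.lim + c.live + 4]
10. n6.live = 21  [terminal]
11. n2.depth = true  [true]
12. n2.ok = true  [C.pre == true]
13. n7.idx = 23  [23]
14. n7.tag = "mzq"  ["m" ++ C₀.tag]
15. n8.idx = -9  [B₀.idx - 32]
16. n8.tag = "mr"  ["mr"]
17. n9.live = 23  [terminal]
18. n8.lim = true  [true]
19. n10.idx = 0  [B₀.idx - 23]
20. n10.tag = "mzqm"  [B₀.tag ++ "m"]
21. n11.tag = "pm"  [terminal]
22. n12.sig = 18  [terminal]
23. n10.lim = true  [a.sig > 17]
24. n13.sig = 21  [terminal]
25. n7.lim = true  [true]
26. n1.depth = false  [B.lim == false]
27. n1.ok = false  [C₀.pre == false]
28. n0.hot = false  [C.depth == true]
29. n0.depth = 0  [0]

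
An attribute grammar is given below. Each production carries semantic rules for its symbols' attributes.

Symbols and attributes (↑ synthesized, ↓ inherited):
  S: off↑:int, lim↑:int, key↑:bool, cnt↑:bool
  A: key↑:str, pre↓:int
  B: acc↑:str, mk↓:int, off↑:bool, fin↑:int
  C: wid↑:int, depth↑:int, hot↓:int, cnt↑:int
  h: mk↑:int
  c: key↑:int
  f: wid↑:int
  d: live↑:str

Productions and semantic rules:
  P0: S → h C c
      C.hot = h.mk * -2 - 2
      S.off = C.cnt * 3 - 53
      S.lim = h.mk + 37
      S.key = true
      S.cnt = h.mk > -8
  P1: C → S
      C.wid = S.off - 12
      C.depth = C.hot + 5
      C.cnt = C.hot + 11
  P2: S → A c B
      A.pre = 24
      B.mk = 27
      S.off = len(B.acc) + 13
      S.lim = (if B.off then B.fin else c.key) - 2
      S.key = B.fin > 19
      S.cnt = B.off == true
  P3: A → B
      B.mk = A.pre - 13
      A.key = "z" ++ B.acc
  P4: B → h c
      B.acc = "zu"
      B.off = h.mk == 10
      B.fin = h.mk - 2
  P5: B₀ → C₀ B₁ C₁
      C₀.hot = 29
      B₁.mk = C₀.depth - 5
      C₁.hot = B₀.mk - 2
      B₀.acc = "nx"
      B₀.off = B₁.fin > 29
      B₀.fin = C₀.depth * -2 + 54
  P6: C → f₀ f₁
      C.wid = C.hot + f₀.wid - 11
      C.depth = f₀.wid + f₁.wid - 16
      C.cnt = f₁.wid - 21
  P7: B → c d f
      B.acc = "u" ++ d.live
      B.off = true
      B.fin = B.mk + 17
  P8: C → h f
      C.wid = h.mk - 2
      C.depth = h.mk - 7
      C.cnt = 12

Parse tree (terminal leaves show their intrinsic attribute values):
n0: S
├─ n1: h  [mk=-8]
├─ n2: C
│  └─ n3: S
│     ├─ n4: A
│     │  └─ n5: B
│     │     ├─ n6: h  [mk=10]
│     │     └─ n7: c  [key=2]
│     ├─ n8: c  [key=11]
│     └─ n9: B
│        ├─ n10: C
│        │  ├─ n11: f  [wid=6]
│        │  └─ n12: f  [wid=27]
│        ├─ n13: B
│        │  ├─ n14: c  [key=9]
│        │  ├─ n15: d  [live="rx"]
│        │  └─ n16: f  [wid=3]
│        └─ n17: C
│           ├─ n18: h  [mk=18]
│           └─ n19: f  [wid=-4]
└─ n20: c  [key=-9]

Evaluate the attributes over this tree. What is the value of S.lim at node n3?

9

1. n1.mk = -8  [terminal]
2. n2.hot = 14  [h.mk * -2 - 2]
3. n4.pre = 24  [24]
4. n5.mk = 11  [A.pre - 13]
5. n6.mk = 10  [terminal]
6. n7.key = 2  [terminal]
7. n5.acc = "zu"  ["zu"]
8. n5.off = true  [h.mk == 10]
9. n5.fin = 8  [h.mk - 2]
10. n4.key = "zzu"  ["z" ++ B.acc]
11. n8.key = 11  [terminal]
12. n9.mk = 27  [27]
13. n10.hot = 29  [29]
14. n11.wid = 6  [terminal]
15. n12.wid = 27  [terminal]
16. n10.wid = 24  [C.hot + f₀.wid - 11]
17. n10.depth = 17  [f₀.wid + f₁.wid - 16]
18. n10.cnt = 6  [f₁.wid - 21]
19. n13.mk = 12  [C₀.depth - 5]
20. n14.key = 9  [terminal]
21. n15.live = "rx"  [terminal]
22. n16.wid = 3  [terminal]
23. n13.acc = "urx"  ["u" ++ d.live]
24. n13.off = true  [true]
25. n13.fin = 29  [B.mk + 17]
26. n17.hot = 25  [B₀.mk - 2]
27. n18.mk = 18  [terminal]
28. n19.wid = -4  [terminal]
29. n17.wid = 16  [h.mk - 2]
30. n17.depth = 11  [h.mk - 7]
31. n17.cnt = 12  [12]
32. n9.acc = "nx"  ["nx"]
33. n9.off = false  [B₁.fin > 29]
34. n9.fin = 20  [C₀.depth * -2 + 54]
35. n3.off = 15  [len(B.acc) + 13]
36. n3.lim = 9  [(if B.off then B.fin else c.key) - 2]
37. n3.key = true  [B.fin > 19]
38. n3.cnt = false  [B.off == true]
39. n2.wid = 3  [S.off - 12]
40. n2.depth = 19  [C.hot + 5]
41. n2.cnt = 25  [C.hot + 11]
42. n20.key = -9  [terminal]
43. n0.off = 22  [C.cnt * 3 - 53]
44. n0.lim = 29  [h.mk + 37]
45. n0.key = true  [true]
46. n0.cnt = false  [h.mk > -8]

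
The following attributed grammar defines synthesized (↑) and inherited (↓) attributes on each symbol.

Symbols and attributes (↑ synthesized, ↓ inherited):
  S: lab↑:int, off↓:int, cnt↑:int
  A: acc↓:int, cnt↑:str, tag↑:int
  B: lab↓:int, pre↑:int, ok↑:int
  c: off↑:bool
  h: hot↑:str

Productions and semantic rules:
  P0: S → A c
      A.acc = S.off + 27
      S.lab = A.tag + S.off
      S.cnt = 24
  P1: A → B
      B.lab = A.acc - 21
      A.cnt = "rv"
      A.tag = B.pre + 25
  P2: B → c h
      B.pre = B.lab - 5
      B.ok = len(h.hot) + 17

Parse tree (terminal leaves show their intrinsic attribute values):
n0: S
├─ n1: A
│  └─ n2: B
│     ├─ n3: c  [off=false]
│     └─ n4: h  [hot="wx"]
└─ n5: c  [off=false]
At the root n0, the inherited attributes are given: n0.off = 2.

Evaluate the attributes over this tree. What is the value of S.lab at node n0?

1. n0.off = 2  [given at root]
2. n1.acc = 29  [S.off + 27]
3. n2.lab = 8  [A.acc - 21]
4. n3.off = false  [terminal]
5. n4.hot = "wx"  [terminal]
6. n2.pre = 3  [B.lab - 5]
7. n2.ok = 19  [len(h.hot) + 17]
8. n1.cnt = "rv"  ["rv"]
9. n1.tag = 28  [B.pre + 25]
10. n5.off = false  [terminal]
11. n0.lab = 30  [A.tag + S.off]
12. n0.cnt = 24  [24]

30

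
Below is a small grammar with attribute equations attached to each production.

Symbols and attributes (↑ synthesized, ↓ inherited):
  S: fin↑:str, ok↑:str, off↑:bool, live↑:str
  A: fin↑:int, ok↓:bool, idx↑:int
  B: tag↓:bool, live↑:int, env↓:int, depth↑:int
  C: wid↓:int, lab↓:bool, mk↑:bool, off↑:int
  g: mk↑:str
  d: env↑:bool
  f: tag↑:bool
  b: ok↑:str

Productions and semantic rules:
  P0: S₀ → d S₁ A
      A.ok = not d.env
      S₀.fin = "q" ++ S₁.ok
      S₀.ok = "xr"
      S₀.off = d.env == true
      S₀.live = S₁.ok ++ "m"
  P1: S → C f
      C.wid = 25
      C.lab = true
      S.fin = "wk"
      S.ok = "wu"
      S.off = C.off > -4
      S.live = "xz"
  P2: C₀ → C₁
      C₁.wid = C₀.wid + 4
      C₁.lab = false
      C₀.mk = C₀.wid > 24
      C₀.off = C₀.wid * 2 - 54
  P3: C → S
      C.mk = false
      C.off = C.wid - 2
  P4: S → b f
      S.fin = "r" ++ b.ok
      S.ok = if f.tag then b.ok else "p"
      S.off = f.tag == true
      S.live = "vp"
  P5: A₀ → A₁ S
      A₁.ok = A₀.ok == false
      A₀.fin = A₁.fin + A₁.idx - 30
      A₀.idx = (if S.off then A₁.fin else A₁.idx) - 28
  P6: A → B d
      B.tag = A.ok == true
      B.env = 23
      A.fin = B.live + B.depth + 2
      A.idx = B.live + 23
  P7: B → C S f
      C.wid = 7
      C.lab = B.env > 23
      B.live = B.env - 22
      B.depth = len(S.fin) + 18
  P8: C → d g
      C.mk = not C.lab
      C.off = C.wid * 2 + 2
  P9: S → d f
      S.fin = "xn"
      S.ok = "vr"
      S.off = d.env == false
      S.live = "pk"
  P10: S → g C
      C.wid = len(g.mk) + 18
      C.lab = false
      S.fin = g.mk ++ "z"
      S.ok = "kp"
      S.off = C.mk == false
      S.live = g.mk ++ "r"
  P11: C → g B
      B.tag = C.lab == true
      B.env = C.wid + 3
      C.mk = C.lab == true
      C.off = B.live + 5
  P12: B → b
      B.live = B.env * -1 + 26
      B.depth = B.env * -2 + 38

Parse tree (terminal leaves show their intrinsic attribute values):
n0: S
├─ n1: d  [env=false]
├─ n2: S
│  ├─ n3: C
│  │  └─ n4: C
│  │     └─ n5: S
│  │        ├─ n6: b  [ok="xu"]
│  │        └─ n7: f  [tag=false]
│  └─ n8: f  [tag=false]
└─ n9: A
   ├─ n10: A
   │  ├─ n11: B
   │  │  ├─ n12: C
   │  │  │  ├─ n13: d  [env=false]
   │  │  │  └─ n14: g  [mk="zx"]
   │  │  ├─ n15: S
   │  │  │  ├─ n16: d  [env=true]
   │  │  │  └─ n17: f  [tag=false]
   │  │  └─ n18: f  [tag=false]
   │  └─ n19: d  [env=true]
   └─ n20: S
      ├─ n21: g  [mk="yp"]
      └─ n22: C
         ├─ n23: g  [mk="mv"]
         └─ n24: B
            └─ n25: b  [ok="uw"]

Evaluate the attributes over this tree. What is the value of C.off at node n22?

1. n1.env = false  [terminal]
2. n3.wid = 25  [25]
3. n3.lab = true  [true]
4. n4.wid = 29  [C₀.wid + 4]
5. n4.lab = false  [false]
6. n6.ok = "xu"  [terminal]
7. n7.tag = false  [terminal]
8. n5.fin = "rxu"  ["r" ++ b.ok]
9. n5.ok = "p"  [if f.tag then b.ok else "p"]
10. n5.off = false  [f.tag == true]
11. n5.live = "vp"  ["vp"]
12. n4.mk = false  [false]
13. n4.off = 27  [C.wid - 2]
14. n3.mk = true  [C₀.wid > 24]
15. n3.off = -4  [C₀.wid * 2 - 54]
16. n8.tag = false  [terminal]
17. n2.fin = "wk"  ["wk"]
18. n2.ok = "wu"  ["wu"]
19. n2.off = false  [C.off > -4]
20. n2.live = "xz"  ["xz"]
21. n9.ok = true  [not d.env]
22. n10.ok = false  [A₀.ok == false]
23. n11.tag = false  [A.ok == true]
24. n11.env = 23  [23]
25. n12.wid = 7  [7]
26. n12.lab = false  [B.env > 23]
27. n13.env = false  [terminal]
28. n14.mk = "zx"  [terminal]
29. n12.mk = true  [not C.lab]
30. n12.off = 16  [C.wid * 2 + 2]
31. n16.env = true  [terminal]
32. n17.tag = false  [terminal]
33. n15.fin = "xn"  ["xn"]
34. n15.ok = "vr"  ["vr"]
35. n15.off = false  [d.env == false]
36. n15.live = "pk"  ["pk"]
37. n18.tag = false  [terminal]
38. n11.live = 1  [B.env - 22]
39. n11.depth = 20  [len(S.fin) + 18]
40. n19.env = true  [terminal]
41. n10.fin = 23  [B.live + B.depth + 2]
42. n10.idx = 24  [B.live + 23]
43. n21.mk = "yp"  [terminal]
44. n22.wid = 20  [len(g.mk) + 18]
45. n22.lab = false  [false]
46. n23.mk = "mv"  [terminal]
47. n24.tag = false  [C.lab == true]
48. n24.env = 23  [C.wid + 3]
49. n25.ok = "uw"  [terminal]
50. n24.live = 3  [B.env * -1 + 26]
51. n24.depth = -8  [B.env * -2 + 38]
52. n22.mk = false  [C.lab == true]
53. n22.off = 8  [B.live + 5]
54. n20.fin = "ypz"  [g.mk ++ "z"]
55. n20.ok = "kp"  ["kp"]
56. n20.off = true  [C.mk == false]
57. n20.live = "ypr"  [g.mk ++ "r"]
58. n9.fin = 17  [A₁.fin + A₁.idx - 30]
59. n9.idx = -5  [(if S.off then A₁.fin else A₁.idx) - 28]
60. n0.fin = "qwu"  ["q" ++ S₁.ok]
61. n0.ok = "xr"  ["xr"]
62. n0.off = false  [d.env == true]
63. n0.live = "wum"  [S₁.ok ++ "m"]

8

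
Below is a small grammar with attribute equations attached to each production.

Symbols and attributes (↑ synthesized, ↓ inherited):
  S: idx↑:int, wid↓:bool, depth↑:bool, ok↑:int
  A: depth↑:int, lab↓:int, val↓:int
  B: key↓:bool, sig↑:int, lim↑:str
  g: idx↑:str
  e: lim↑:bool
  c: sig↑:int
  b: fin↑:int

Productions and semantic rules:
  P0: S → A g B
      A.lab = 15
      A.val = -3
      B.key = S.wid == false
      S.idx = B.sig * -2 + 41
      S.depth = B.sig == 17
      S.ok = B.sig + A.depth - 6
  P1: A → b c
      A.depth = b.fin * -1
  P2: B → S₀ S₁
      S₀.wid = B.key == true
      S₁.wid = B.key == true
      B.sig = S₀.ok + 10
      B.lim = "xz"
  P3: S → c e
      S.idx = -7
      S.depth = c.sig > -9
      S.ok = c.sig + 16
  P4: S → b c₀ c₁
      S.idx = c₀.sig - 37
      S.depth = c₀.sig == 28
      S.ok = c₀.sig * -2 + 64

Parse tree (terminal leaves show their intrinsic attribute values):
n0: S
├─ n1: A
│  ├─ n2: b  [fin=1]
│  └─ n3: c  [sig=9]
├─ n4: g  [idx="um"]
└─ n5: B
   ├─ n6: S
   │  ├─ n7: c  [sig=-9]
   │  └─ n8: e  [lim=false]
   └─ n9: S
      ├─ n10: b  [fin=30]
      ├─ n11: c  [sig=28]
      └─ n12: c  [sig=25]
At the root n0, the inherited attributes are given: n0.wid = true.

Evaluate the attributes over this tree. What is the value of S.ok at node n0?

1. n0.wid = true  [given at root]
2. n1.lab = 15  [15]
3. n1.val = -3  [-3]
4. n2.fin = 1  [terminal]
5. n3.sig = 9  [terminal]
6. n1.depth = -1  [b.fin * -1]
7. n4.idx = "um"  [terminal]
8. n5.key = false  [S.wid == false]
9. n6.wid = false  [B.key == true]
10. n7.sig = -9  [terminal]
11. n8.lim = false  [terminal]
12. n6.idx = -7  [-7]
13. n6.depth = false  [c.sig > -9]
14. n6.ok = 7  [c.sig + 16]
15. n9.wid = false  [B.key == true]
16. n10.fin = 30  [terminal]
17. n11.sig = 28  [terminal]
18. n12.sig = 25  [terminal]
19. n9.idx = -9  [c₀.sig - 37]
20. n9.depth = true  [c₀.sig == 28]
21. n9.ok = 8  [c₀.sig * -2 + 64]
22. n5.sig = 17  [S₀.ok + 10]
23. n5.lim = "xz"  ["xz"]
24. n0.idx = 7  [B.sig * -2 + 41]
25. n0.depth = true  [B.sig == 17]
26. n0.ok = 10  [B.sig + A.depth - 6]

10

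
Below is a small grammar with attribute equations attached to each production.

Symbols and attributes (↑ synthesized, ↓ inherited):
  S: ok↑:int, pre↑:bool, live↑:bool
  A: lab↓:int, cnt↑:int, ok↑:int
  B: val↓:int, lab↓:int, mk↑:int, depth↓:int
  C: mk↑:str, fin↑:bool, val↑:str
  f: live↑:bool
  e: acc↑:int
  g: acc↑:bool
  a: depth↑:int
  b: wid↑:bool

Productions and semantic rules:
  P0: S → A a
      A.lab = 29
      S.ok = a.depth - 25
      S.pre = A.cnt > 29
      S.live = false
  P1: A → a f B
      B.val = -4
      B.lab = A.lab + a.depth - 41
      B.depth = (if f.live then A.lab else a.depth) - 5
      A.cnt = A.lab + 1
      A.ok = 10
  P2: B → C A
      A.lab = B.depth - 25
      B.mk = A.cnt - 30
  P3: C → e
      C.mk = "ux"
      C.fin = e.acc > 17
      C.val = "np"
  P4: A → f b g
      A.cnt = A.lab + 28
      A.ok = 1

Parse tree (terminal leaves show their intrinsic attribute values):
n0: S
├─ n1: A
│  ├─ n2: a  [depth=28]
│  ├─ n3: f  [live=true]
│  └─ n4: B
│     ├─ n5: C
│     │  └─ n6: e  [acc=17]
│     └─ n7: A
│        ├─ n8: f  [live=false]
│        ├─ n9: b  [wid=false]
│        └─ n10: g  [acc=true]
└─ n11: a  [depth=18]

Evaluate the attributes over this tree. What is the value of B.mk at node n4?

-3

1. n1.lab = 29  [29]
2. n2.depth = 28  [terminal]
3. n3.live = true  [terminal]
4. n4.val = -4  [-4]
5. n4.lab = 16  [A.lab + a.depth - 41]
6. n4.depth = 24  [(if f.live then A.lab else a.depth) - 5]
7. n6.acc = 17  [terminal]
8. n5.mk = "ux"  ["ux"]
9. n5.fin = false  [e.acc > 17]
10. n5.val = "np"  ["np"]
11. n7.lab = -1  [B.depth - 25]
12. n8.live = false  [terminal]
13. n9.wid = false  [terminal]
14. n10.acc = true  [terminal]
15. n7.cnt = 27  [A.lab + 28]
16. n7.ok = 1  [1]
17. n4.mk = -3  [A.cnt - 30]
18. n1.cnt = 30  [A.lab + 1]
19. n1.ok = 10  [10]
20. n11.depth = 18  [terminal]
21. n0.ok = -7  [a.depth - 25]
22. n0.pre = true  [A.cnt > 29]
23. n0.live = false  [false]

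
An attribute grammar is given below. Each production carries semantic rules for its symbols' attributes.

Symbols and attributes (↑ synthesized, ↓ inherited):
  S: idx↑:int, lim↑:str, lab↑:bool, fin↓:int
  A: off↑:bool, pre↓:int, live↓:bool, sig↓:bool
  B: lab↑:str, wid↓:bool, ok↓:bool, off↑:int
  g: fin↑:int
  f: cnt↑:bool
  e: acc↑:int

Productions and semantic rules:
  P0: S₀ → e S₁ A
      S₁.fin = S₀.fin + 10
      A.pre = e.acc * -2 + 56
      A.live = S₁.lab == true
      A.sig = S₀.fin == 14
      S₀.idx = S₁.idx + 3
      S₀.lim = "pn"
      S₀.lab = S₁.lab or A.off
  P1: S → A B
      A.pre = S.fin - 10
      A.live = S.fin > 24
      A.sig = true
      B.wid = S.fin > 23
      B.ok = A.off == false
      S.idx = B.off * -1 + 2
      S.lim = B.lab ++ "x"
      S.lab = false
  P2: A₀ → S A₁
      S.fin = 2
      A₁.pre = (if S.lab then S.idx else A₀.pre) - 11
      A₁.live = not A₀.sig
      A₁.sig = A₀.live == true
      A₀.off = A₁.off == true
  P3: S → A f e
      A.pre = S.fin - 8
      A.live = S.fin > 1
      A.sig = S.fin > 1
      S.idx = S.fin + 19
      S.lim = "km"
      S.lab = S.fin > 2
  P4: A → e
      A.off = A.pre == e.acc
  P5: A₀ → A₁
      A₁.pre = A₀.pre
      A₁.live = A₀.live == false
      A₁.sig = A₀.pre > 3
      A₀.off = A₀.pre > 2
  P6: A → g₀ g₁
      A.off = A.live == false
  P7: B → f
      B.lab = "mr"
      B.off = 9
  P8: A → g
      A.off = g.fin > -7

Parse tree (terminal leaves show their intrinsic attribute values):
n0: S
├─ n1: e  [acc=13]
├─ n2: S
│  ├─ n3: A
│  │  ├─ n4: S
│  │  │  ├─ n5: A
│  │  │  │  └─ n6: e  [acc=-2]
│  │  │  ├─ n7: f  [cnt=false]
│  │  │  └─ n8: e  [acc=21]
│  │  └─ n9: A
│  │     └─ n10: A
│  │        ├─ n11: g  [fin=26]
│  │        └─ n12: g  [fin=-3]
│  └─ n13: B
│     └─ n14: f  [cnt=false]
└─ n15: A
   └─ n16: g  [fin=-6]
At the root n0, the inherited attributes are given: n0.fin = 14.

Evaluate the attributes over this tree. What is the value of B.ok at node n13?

false

1. n0.fin = 14  [given at root]
2. n1.acc = 13  [terminal]
3. n2.fin = 24  [S₀.fin + 10]
4. n3.pre = 14  [S.fin - 10]
5. n3.live = false  [S.fin > 24]
6. n3.sig = true  [true]
7. n4.fin = 2  [2]
8. n5.pre = -6  [S.fin - 8]
9. n5.live = true  [S.fin > 1]
10. n5.sig = true  [S.fin > 1]
11. n6.acc = -2  [terminal]
12. n5.off = false  [A.pre == e.acc]
13. n7.cnt = false  [terminal]
14. n8.acc = 21  [terminal]
15. n4.idx = 21  [S.fin + 19]
16. n4.lim = "km"  ["km"]
17. n4.lab = false  [S.fin > 2]
18. n9.pre = 3  [(if S.lab then S.idx else A₀.pre) - 11]
19. n9.live = false  [not A₀.sig]
20. n9.sig = false  [A₀.live == true]
21. n10.pre = 3  [A₀.pre]
22. n10.live = true  [A₀.live == false]
23. n10.sig = false  [A₀.pre > 3]
24. n11.fin = 26  [terminal]
25. n12.fin = -3  [terminal]
26. n10.off = false  [A.live == false]
27. n9.off = true  [A₀.pre > 2]
28. n3.off = true  [A₁.off == true]
29. n13.wid = true  [S.fin > 23]
30. n13.ok = false  [A.off == false]
31. n14.cnt = false  [terminal]
32. n13.lab = "mr"  ["mr"]
33. n13.off = 9  [9]
34. n2.idx = -7  [B.off * -1 + 2]
35. n2.lim = "mrx"  [B.lab ++ "x"]
36. n2.lab = false  [false]
37. n15.pre = 30  [e.acc * -2 + 56]
38. n15.live = false  [S₁.lab == true]
39. n15.sig = true  [S₀.fin == 14]
40. n16.fin = -6  [terminal]
41. n15.off = true  [g.fin > -7]
42. n0.idx = -4  [S₁.idx + 3]
43. n0.lim = "pn"  ["pn"]
44. n0.lab = true  [S₁.lab or A.off]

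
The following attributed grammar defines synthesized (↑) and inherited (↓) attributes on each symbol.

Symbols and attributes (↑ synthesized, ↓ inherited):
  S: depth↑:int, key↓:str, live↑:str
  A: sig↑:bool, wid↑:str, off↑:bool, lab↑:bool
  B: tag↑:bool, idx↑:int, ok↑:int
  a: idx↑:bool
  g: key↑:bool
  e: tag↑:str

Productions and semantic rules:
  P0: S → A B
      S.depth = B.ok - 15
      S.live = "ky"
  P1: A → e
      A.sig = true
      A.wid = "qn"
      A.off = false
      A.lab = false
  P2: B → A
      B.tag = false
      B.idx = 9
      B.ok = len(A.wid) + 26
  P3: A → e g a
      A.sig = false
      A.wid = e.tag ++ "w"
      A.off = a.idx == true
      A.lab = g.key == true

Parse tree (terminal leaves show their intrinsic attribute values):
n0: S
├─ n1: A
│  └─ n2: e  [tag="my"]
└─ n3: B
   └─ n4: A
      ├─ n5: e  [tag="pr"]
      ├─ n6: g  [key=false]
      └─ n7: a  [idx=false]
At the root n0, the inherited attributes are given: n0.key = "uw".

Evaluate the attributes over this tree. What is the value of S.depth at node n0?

1. n0.key = "uw"  [given at root]
2. n2.tag = "my"  [terminal]
3. n1.sig = true  [true]
4. n1.wid = "qn"  ["qn"]
5. n1.off = false  [false]
6. n1.lab = false  [false]
7. n5.tag = "pr"  [terminal]
8. n6.key = false  [terminal]
9. n7.idx = false  [terminal]
10. n4.sig = false  [false]
11. n4.wid = "prw"  [e.tag ++ "w"]
12. n4.off = false  [a.idx == true]
13. n4.lab = false  [g.key == true]
14. n3.tag = false  [false]
15. n3.idx = 9  [9]
16. n3.ok = 29  [len(A.wid) + 26]
17. n0.depth = 14  [B.ok - 15]
18. n0.live = "ky"  ["ky"]

14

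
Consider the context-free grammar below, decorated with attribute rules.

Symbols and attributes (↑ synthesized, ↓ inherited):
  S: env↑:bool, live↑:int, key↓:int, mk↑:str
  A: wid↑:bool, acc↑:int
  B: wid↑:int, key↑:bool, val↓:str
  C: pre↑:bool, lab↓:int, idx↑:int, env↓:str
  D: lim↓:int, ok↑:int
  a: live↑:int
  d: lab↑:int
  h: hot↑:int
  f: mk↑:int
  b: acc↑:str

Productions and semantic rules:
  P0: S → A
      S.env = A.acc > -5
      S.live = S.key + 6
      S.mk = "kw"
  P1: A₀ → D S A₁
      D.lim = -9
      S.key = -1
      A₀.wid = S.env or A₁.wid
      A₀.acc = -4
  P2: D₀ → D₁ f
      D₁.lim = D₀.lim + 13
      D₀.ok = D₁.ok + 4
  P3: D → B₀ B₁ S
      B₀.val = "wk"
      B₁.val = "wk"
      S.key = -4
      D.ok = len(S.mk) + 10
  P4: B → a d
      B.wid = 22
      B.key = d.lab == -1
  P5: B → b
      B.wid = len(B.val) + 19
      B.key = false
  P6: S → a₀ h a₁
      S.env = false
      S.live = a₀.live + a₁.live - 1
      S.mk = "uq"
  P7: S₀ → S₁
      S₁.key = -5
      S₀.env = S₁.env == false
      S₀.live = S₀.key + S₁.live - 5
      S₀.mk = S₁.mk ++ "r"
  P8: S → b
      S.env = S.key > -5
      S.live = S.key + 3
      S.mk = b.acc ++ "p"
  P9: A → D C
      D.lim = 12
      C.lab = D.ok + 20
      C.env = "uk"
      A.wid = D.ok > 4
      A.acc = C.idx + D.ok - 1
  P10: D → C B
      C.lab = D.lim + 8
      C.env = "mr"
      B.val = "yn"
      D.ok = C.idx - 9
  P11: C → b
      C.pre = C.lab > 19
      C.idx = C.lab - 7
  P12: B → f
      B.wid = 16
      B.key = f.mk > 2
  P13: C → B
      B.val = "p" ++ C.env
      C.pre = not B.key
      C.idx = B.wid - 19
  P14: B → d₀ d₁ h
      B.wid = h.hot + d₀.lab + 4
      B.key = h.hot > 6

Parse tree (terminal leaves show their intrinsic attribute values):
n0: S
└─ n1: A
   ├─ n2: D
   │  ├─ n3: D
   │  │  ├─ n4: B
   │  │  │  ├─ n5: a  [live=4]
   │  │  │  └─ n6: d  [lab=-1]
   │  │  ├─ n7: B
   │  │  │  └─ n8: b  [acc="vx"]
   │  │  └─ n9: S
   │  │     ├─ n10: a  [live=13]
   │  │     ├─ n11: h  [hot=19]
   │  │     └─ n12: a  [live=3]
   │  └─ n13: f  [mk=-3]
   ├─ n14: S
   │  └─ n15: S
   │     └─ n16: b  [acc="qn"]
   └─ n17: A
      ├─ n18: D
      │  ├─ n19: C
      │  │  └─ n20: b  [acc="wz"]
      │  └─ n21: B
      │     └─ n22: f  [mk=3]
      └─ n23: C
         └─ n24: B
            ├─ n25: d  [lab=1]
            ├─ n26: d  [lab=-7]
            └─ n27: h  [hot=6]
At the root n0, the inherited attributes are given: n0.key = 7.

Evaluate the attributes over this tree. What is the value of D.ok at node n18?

4

1. n0.key = 7  [given at root]
2. n2.lim = -9  [-9]
3. n3.lim = 4  [D₀.lim + 13]
4. n4.val = "wk"  ["wk"]
5. n5.live = 4  [terminal]
6. n6.lab = -1  [terminal]
7. n4.wid = 22  [22]
8. n4.key = true  [d.lab == -1]
9. n7.val = "wk"  ["wk"]
10. n8.acc = "vx"  [terminal]
11. n7.wid = 21  [len(B.val) + 19]
12. n7.key = false  [false]
13. n9.key = -4  [-4]
14. n10.live = 13  [terminal]
15. n11.hot = 19  [terminal]
16. n12.live = 3  [terminal]
17. n9.env = false  [false]
18. n9.live = 15  [a₀.live + a₁.live - 1]
19. n9.mk = "uq"  ["uq"]
20. n3.ok = 12  [len(S.mk) + 10]
21. n13.mk = -3  [terminal]
22. n2.ok = 16  [D₁.ok + 4]
23. n14.key = -1  [-1]
24. n15.key = -5  [-5]
25. n16.acc = "qn"  [terminal]
26. n15.env = false  [S.key > -5]
27. n15.live = -2  [S.key + 3]
28. n15.mk = "qnp"  [b.acc ++ "p"]
29. n14.env = true  [S₁.env == false]
30. n14.live = -8  [S₀.key + S₁.live - 5]
31. n14.mk = "qnpr"  [S₁.mk ++ "r"]
32. n18.lim = 12  [12]
33. n19.lab = 20  [D.lim + 8]
34. n19.env = "mr"  ["mr"]
35. n20.acc = "wz"  [terminal]
36. n19.pre = true  [C.lab > 19]
37. n19.idx = 13  [C.lab - 7]
38. n21.val = "yn"  ["yn"]
39. n22.mk = 3  [terminal]
40. n21.wid = 16  [16]
41. n21.key = true  [f.mk > 2]
42. n18.ok = 4  [C.idx - 9]
43. n23.lab = 24  [D.ok + 20]
44. n23.env = "uk"  ["uk"]
45. n24.val = "puk"  ["p" ++ C.env]
46. n25.lab = 1  [terminal]
47. n26.lab = -7  [terminal]
48. n27.hot = 6  [terminal]
49. n24.wid = 11  [h.hot + d₀.lab + 4]
50. n24.key = false  [h.hot > 6]
51. n23.pre = true  [not B.key]
52. n23.idx = -8  [B.wid - 19]
53. n17.wid = false  [D.ok > 4]
54. n17.acc = -5  [C.idx + D.ok - 1]
55. n1.wid = true  [S.env or A₁.wid]
56. n1.acc = -4  [-4]
57. n0.env = true  [A.acc > -5]
58. n0.live = 13  [S.key + 6]
59. n0.mk = "kw"  ["kw"]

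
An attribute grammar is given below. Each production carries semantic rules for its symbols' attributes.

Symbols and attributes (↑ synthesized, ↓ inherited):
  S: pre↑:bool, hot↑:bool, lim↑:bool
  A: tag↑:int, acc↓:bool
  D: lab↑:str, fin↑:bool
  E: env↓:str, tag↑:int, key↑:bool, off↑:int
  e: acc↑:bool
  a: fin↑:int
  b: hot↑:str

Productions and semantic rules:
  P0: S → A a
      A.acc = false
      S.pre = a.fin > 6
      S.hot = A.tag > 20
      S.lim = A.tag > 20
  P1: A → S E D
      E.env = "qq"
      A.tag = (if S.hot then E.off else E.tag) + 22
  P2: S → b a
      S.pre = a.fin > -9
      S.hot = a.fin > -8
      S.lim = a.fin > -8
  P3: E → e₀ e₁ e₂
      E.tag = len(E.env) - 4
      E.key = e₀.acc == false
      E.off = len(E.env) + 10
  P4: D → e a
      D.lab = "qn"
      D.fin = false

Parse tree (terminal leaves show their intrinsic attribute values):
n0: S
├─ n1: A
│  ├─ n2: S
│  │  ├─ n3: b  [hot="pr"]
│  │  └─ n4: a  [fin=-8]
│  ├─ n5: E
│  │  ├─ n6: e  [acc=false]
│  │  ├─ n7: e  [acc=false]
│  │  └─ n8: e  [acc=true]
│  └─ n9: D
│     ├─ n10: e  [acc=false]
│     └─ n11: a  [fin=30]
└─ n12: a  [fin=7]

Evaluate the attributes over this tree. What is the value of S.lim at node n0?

false

1. n1.acc = false  [false]
2. n3.hot = "pr"  [terminal]
3. n4.fin = -8  [terminal]
4. n2.pre = true  [a.fin > -9]
5. n2.hot = false  [a.fin > -8]
6. n2.lim = false  [a.fin > -8]
7. n5.env = "qq"  ["qq"]
8. n6.acc = false  [terminal]
9. n7.acc = false  [terminal]
10. n8.acc = true  [terminal]
11. n5.tag = -2  [len(E.env) - 4]
12. n5.key = true  [e₀.acc == false]
13. n5.off = 12  [len(E.env) + 10]
14. n10.acc = false  [terminal]
15. n11.fin = 30  [terminal]
16. n9.lab = "qn"  ["qn"]
17. n9.fin = false  [false]
18. n1.tag = 20  [(if S.hot then E.off else E.tag) + 22]
19. n12.fin = 7  [terminal]
20. n0.pre = true  [a.fin > 6]
21. n0.hot = false  [A.tag > 20]
22. n0.lim = false  [A.tag > 20]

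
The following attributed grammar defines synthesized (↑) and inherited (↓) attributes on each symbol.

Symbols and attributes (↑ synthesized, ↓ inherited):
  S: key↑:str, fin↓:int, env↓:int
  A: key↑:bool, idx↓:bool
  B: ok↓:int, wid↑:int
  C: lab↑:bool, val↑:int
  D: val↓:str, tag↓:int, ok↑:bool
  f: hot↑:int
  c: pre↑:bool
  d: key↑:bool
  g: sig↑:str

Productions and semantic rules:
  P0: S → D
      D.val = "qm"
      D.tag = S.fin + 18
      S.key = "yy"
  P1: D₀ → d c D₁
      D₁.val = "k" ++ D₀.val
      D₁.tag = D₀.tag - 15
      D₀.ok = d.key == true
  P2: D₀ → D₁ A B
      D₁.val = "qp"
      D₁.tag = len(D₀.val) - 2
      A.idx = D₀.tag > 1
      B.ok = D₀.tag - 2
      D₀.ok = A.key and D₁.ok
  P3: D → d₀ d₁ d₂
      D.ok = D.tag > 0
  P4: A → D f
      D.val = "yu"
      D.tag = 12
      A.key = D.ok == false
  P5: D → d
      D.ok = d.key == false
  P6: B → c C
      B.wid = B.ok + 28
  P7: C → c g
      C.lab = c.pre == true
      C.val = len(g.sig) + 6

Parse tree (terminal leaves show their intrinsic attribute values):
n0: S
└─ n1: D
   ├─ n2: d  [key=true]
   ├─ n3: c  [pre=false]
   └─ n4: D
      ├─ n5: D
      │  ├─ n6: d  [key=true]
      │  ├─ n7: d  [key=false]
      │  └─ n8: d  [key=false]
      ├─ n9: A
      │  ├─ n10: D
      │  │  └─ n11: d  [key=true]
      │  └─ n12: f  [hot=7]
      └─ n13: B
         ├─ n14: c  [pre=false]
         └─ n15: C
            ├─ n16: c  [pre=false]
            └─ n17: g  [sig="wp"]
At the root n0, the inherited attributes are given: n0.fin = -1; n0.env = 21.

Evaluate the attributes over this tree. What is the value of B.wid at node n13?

1. n0.fin = -1  [given at root]
2. n0.env = 21  [given at root]
3. n1.val = "qm"  ["qm"]
4. n1.tag = 17  [S.fin + 18]
5. n2.key = true  [terminal]
6. n3.pre = false  [terminal]
7. n4.val = "kqm"  ["k" ++ D₀.val]
8. n4.tag = 2  [D₀.tag - 15]
9. n5.val = "qp"  ["qp"]
10. n5.tag = 1  [len(D₀.val) - 2]
11. n6.key = true  [terminal]
12. n7.key = false  [terminal]
13. n8.key = false  [terminal]
14. n5.ok = true  [D.tag > 0]
15. n9.idx = true  [D₀.tag > 1]
16. n10.val = "yu"  ["yu"]
17. n10.tag = 12  [12]
18. n11.key = true  [terminal]
19. n10.ok = false  [d.key == false]
20. n12.hot = 7  [terminal]
21. n9.key = true  [D.ok == false]
22. n13.ok = 0  [D₀.tag - 2]
23. n14.pre = false  [terminal]
24. n16.pre = false  [terminal]
25. n17.sig = "wp"  [terminal]
26. n15.lab = false  [c.pre == true]
27. n15.val = 8  [len(g.sig) + 6]
28. n13.wid = 28  [B.ok + 28]
29. n4.ok = true  [A.key and D₁.ok]
30. n1.ok = true  [d.key == true]
31. n0.key = "yy"  ["yy"]

28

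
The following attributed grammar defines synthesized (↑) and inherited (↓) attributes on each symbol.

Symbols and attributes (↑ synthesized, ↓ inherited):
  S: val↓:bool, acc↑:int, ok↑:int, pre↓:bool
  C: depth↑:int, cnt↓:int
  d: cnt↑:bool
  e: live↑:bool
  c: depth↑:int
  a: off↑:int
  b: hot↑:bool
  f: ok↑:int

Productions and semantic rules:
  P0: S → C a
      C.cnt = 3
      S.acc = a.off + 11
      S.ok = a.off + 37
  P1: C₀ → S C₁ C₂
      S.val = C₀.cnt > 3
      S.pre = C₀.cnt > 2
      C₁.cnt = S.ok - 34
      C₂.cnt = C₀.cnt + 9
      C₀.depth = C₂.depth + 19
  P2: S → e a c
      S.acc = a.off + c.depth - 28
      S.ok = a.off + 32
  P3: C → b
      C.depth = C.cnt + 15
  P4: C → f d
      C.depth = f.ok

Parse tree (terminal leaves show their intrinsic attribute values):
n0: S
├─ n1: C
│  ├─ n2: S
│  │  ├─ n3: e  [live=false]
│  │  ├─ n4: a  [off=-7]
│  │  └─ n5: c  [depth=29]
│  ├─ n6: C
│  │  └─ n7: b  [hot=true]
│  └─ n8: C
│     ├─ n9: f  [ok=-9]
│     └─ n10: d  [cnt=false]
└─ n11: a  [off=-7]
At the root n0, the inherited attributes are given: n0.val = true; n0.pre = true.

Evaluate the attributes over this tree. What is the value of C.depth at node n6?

6

1. n0.val = true  [given at root]
2. n0.pre = true  [given at root]
3. n1.cnt = 3  [3]
4. n2.val = false  [C₀.cnt > 3]
5. n2.pre = true  [C₀.cnt > 2]
6. n3.live = false  [terminal]
7. n4.off = -7  [terminal]
8. n5.depth = 29  [terminal]
9. n2.acc = -6  [a.off + c.depth - 28]
10. n2.ok = 25  [a.off + 32]
11. n6.cnt = -9  [S.ok - 34]
12. n7.hot = true  [terminal]
13. n6.depth = 6  [C.cnt + 15]
14. n8.cnt = 12  [C₀.cnt + 9]
15. n9.ok = -9  [terminal]
16. n10.cnt = false  [terminal]
17. n8.depth = -9  [f.ok]
18. n1.depth = 10  [C₂.depth + 19]
19. n11.off = -7  [terminal]
20. n0.acc = 4  [a.off + 11]
21. n0.ok = 30  [a.off + 37]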